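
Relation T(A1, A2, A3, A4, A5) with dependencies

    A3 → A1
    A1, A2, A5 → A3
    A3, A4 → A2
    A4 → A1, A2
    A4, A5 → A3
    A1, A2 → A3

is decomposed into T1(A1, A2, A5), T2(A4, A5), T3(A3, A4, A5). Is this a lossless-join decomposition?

No

Chase test. Columns are A1, A2, A3, A4, A5; row i has aⱼ where attribute j ∈ Ti, else bᵢⱼ.
Initial tableau (one row per fragment):
  row 1: a1 a2 b13 b14 a5
  row 2: b21 b22 b23 a4 a5
  row 3: b31 b32 a3 a4 a5
Rows 2 and 3 agree on A4; apply A4→A1, A2 and equate their A1, A2 entries.
Rows 2 and 3 agree on A4, A5; apply A4, A5→A3 and equate their A3 entries.
No row becomes fully distinguished — the join is lossy.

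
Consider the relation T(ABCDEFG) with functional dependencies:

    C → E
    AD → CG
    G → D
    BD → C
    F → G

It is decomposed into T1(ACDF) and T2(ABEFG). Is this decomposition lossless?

Common attributes: T1 ∩ T2 = {AF}.
Closure of {AF}: F → G applies, adding G; G → D applies, adding D; AD → CG applies, adding C; C → E applies, adding E. So (AF)⁺ = {ACDEFG}.
This closure contains every attribute of T1, so T1 ∩ T2 → T1. The join is lossless.

Yes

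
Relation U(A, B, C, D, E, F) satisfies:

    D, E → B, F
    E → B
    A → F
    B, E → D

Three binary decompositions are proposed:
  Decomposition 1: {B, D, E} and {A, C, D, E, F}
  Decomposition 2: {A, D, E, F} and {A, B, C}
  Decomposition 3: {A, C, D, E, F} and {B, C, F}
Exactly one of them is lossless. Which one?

Decomposition 1

Decomposition 1: common = {D, E}, closure = {B, D, E, F} → lossless.
Decomposition 2: common = {A}, closure = {A, F} → lossy.
Decomposition 3: common = {C, F}, closure = {C, F} → lossy.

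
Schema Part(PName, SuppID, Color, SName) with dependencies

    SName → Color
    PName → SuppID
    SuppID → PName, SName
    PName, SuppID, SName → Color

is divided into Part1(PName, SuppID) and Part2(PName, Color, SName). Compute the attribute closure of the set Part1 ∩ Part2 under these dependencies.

PName, SuppID, Color, SName

Part1 ∩ Part2 = {PName}.
PName → SuppID applies, adding SuppID
SuppID → PName, SName applies, adding SName
PName, SuppID, SName → Color applies, adding Color
Closure: {PName, SuppID, Color, SName}.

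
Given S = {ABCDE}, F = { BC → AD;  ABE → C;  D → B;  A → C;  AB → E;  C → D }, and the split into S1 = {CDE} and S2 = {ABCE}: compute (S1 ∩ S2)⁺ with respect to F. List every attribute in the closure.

S1 ∩ S2 = {CE}.
C → D applies, adding D
D → B applies, adding B
BC → AD applies, adding A
Closure: {ABCDE}.

ABCDE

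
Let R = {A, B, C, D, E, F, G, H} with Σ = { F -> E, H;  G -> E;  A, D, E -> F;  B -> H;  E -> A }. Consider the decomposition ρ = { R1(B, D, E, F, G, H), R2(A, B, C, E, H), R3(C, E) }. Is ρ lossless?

No

Chase test. Columns are A, B, C, D, E, F, G, H; row i has aⱼ where attribute j ∈ Ri, else bᵢⱼ.
Initial tableau (one row per fragment):
  row 1: b11 a2 b13 a4 a5 a6 a7 a8
  row 2: a1 a2 a3 b24 a5 b26 b27 a8
  row 3: b31 b32 a3 b34 a5 b36 b37 b38
Rows 1 and 2 agree on E; apply E→A and equate their A entries.
Rows 1 and 3 agree on E; apply E→A and equate their A entries.
No row becomes fully distinguished — the join is lossy.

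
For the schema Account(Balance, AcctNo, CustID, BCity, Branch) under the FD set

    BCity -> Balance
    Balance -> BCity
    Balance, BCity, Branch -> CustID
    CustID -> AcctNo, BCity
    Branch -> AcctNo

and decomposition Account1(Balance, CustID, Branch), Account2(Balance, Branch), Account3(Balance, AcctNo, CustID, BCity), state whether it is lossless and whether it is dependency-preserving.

lossless but not dependency-preserving

Lossless test (chase): Rows 1 and 2 agree on Balance; apply Balance→BCity and equate their BCity entries. Rows 1 and 3 agree on Balance; apply Balance→BCity and equate their BCity entries. Rows 1 and 2 agree on Balance, BCity, Branch; apply Balance, BCity, Branch→CustID and equate their CustID entries. Rows 1 and 2 agree on CustID; apply CustID→AcctNo, BCity and equate their AcctNo, BCity entries. Rows 1 and 3 agree on CustID; apply CustID→AcctNo, BCity and equate their AcctNo, BCity entries. Row 1 is now all distinguished symbols — the join is lossless.
Dependency preservation: the restricted closure of {Branch} across the fragments never reaches {AcctNo}, so Branch → AcctNo cannot be enforced without a join — not preserved.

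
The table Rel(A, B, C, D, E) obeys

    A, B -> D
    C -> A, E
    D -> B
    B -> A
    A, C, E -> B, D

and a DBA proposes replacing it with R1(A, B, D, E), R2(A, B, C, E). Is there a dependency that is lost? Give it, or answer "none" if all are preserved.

none

A, B → D lies within R1.
C → A, E lies within R2.
D → B lies within R1.
B → A lies within R1.
A, C, E → B, D: restricted closure across fragments reaches B, D.
Every dependency is enforceable on the fragments, so the decomposition is dependency-preserving.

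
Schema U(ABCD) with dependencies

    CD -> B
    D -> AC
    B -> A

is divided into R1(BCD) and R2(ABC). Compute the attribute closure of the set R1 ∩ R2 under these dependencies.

R1 ∩ R2 = {BC}.
B → A applies, adding A
Closure: {ABC}.

ABC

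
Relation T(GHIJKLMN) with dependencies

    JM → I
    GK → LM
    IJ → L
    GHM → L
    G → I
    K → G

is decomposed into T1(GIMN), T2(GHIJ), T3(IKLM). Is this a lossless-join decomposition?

Chase test. Columns are GHIJKLMN; row i has aⱼ where attribute j ∈ Ti, else bᵢⱼ.
Initial tableau (one row per fragment):
  row 1: a1 b12 a3 b14 b15 b16 a7 a8
  row 2: a1 a2 a3 a4 b25 b26 b27 b28
  row 3: b31 b32 a3 b34 a5 a6 a7 b38
No row becomes fully distinguished — the join is lossy.

No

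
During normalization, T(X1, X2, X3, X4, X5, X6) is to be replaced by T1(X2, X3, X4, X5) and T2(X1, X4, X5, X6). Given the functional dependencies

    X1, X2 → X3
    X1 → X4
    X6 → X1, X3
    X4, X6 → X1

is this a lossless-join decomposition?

Common attributes: T1 ∩ T2 = {X4, X5}.
No dependency enlarges {X4, X5}, so (X4, X5)⁺ = {X4, X5}.
The closure contains neither all of T1 = {X2, X3, X4, X5} nor all of T2 = {X1, X4, X5, X6}, so the common attributes are not a superkey of either fragment. The join is lossy.

No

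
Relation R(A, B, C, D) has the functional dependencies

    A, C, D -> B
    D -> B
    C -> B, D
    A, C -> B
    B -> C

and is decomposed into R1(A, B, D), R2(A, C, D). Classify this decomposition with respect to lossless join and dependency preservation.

Lossless test: (A, D)⁺ = {A, B, C, D}, which contains all of one fragment — lossless.
Dependency preservation: A, C, D → B; C → B, D; A, C → B; B → C are not contained in any single fragment, but the restricted closure of each left-hand side across the fragments still reaches the right-hand side; the remaining FDs each lie inside some fragment. All dependencies are preserved.

lossless and dependency-preserving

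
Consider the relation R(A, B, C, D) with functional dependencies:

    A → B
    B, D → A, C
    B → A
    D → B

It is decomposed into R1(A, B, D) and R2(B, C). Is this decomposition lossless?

Common attributes: R1 ∩ R2 = {B}.
Closure of {B}: B → A applies, adding A. So (B)⁺ = {A, B}.
The closure contains neither all of R1 = {A, B, D} nor all of R2 = {B, C}, so the common attributes are not a superkey of either fragment. The join is lossy.

No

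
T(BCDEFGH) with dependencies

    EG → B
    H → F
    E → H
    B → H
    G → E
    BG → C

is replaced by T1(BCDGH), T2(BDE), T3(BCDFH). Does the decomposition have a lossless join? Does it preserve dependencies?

lossy and not dependency-preserving

Lossless test (chase): Rows 1 and 3 agree on H; apply H→F and equate their F entries. Rows 1 and 2 agree on B; apply B→H and equate their H entries. Rows 1 and 2 agree on H; apply H→F and equate their F entries. No row becomes fully distinguished — the join is lossy.
Dependency preservation: the restricted closure of {E} across the fragments never reaches {H}, so E → H cannot be enforced without a join — not preserved.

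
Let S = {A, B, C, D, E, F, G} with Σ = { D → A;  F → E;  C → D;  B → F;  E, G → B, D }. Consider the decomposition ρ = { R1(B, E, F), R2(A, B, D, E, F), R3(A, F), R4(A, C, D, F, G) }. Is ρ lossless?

Chase test. Columns are A, B, C, D, E, F, G; row i has aⱼ where attribute j ∈ Ri, else bᵢⱼ.
Initial tableau (one row per fragment):
  row 1: b11 a2 b13 b14 a5 a6 b17
  row 2: a1 a2 b23 a4 a5 a6 b27
  row 3: a1 b32 b33 b34 b35 a6 b37
  row 4: a1 b42 a3 a4 b45 a6 a7
Rows 1 and 3 agree on F; apply F→E and equate their E entries.
Rows 1 and 4 agree on F; apply F→E and equate their E entries.
No row becomes fully distinguished — the join is lossy.

No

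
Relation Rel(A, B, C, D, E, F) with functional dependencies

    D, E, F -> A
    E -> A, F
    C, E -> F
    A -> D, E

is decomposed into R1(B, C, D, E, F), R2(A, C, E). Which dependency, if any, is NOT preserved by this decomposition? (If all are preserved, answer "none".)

none

D, E, F → A: restricted closure across fragments reaches A.
E → A, F: restricted closure across fragments reaches A, F.
C, E → F lies within R1.
A → D, E: restricted closure across fragments reaches D, E.
Every dependency is enforceable on the fragments, so the decomposition is dependency-preserving.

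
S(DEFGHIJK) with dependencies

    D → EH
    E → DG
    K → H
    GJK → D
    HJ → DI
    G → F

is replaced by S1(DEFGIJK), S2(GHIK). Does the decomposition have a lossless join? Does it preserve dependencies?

Lossless test: (GIK)⁺ = {FGHIK}, which contains all of one fragment — lossless.
Dependency preservation: the restricted closure of {D} across the fragments never reaches {EH}, so D → EH cannot be enforced without a join — not preserved.

lossless but not dependency-preserving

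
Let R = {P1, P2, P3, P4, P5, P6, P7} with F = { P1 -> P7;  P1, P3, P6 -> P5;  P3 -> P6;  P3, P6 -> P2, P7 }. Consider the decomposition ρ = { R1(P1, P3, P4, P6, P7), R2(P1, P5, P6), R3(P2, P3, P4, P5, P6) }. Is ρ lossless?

No

Chase test. Columns are P1, P2, P3, P4, P5, P6, P7; row i has aⱼ where attribute j ∈ Ri, else bᵢⱼ.
Initial tableau (one row per fragment):
  row 1: a1 b12 a3 a4 b15 a6 a7
  row 2: a1 b22 b23 b24 a5 a6 b27
  row 3: b31 a2 a3 a4 a5 a6 b37
Rows 1 and 2 agree on P1; apply P1→P7 and equate their P7 entries.
Rows 1 and 3 agree on P3, P6; apply P3, P6→P2, P7 and equate their P2, P7 entries.
No row becomes fully distinguished — the join is lossy.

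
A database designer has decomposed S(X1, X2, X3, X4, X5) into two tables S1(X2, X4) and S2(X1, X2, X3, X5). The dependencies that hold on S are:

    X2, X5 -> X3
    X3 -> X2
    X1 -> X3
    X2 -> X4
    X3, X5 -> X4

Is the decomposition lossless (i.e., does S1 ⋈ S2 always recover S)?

Yes

Common attributes: S1 ∩ S2 = {X2}.
Closure of {X2}: X2 → X4 applies, adding X4. So (X2)⁺ = {X2, X4}.
This closure contains every attribute of S1, so S1 ∩ S2 → S1. The join is lossless.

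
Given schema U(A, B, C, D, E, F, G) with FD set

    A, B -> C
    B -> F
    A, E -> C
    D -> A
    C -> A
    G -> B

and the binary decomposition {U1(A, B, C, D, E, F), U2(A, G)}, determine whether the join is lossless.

Common attributes: U1 ∩ U2 = {A}.
No dependency enlarges {A}, so (A)⁺ = {A}.
The closure contains neither all of U1 = {A, B, C, D, E, F} nor all of U2 = {A, G}, so the common attributes are not a superkey of either fragment. The join is lossy.

No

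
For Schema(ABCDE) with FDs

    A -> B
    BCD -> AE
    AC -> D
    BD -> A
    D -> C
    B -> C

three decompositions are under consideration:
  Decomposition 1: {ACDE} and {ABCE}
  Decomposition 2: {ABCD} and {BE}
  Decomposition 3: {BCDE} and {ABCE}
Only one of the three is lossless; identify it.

Decomposition 1

Decomposition 1: common = {ACE}, closure = {ABCDE} → lossless.
Decomposition 2: common = {B}, closure = {BC} → lossy.
Decomposition 3: common = {BCE}, closure = {BCE} → lossy.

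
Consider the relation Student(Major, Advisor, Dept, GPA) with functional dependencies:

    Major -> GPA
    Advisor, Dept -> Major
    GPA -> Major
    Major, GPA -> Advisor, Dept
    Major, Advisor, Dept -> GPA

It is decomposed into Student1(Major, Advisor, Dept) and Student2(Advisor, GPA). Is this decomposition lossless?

No

Common attributes: Student1 ∩ Student2 = {Advisor}.
No dependency enlarges {Advisor}, so (Advisor)⁺ = {Advisor}.
The closure contains neither all of Student1 = {Major, Advisor, Dept} nor all of Student2 = {Advisor, GPA}, so the common attributes are not a superkey of either fragment. The join is lossy.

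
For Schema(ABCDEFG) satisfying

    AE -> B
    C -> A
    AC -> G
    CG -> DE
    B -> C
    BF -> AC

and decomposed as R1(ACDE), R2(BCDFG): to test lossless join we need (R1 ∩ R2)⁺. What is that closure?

ABCDEG

R1 ∩ R2 = {CD}.
C → A applies, adding A
AC → G applies, adding G
CG → DE applies, adding E
AE → B applies, adding B
Closure: {ABCDEG}.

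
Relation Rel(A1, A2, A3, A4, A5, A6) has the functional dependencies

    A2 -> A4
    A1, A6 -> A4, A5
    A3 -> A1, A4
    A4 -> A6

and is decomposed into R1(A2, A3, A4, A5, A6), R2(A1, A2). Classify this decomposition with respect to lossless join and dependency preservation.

Lossless test: (A2)⁺ = {A2, A4, A6}, which is a superkey of neither fragment — lossy.
Dependency preservation: the restricted closure of {A1, A6} across the fragments never reaches {A4, A5}, so A1, A6 → A4, A5 cannot be enforced without a join — not preserved.

lossy and not dependency-preserving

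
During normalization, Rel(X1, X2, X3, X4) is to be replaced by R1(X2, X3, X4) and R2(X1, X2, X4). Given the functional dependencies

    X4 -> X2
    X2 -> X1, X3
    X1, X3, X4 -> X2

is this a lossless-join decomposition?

Common attributes: R1 ∩ R2 = {X2, X4}.
Closure of {X2, X4}: X2 → X1, X3 applies, adding X1, X3. So (X2, X4)⁺ = {X1, X2, X3, X4}.
This closure contains every attribute of R1, so R1 ∩ R2 → R1. The join is lossless.

Yes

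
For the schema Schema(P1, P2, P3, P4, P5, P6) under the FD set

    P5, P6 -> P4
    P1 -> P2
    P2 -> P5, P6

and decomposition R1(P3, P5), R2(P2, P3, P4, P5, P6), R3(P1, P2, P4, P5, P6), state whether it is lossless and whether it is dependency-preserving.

lossy but dependency-preserving

Lossless test (chase): applying each FD to every pair of rows produces no changes in the tableau, so no row becomes fully distinguished — the join is lossy.
Dependency preservation: every FD's attributes lie within a single fragment, so each can be enforced locally — preserved.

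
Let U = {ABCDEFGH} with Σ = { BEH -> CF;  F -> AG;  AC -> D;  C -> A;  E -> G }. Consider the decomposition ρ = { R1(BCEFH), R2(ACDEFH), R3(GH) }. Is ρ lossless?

Chase test. Columns are ABCDEFGH; row i has aⱼ where attribute j ∈ Ri, else bᵢⱼ.
Initial tableau (one row per fragment):
  row 1: b11 a2 a3 b14 a5 a6 b17 a8
  row 2: a1 b22 a3 a4 a5 a6 b27 a8
  row 3: b31 b32 b33 b34 b35 b36 a7 a8
Rows 1 and 2 agree on F; apply F→AG and equate their AG entries.
Rows 1 and 2 agree on AC; apply AC→D and equate their D entries.
No row becomes fully distinguished — the join is lossy.

No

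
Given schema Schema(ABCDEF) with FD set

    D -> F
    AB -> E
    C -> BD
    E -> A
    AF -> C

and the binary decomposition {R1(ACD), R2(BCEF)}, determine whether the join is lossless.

No

Common attributes: R1 ∩ R2 = {C}.
Closure of {C}: C → BD applies, adding BD; D → F applies, adding F. So (C)⁺ = {BCDF}.
The closure contains neither all of R1 = {ACD} nor all of R2 = {BCEF}, so the common attributes are not a superkey of either fragment. The join is lossy.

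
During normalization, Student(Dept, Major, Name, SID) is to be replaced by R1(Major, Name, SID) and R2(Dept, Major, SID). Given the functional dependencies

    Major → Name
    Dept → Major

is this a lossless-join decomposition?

Common attributes: R1 ∩ R2 = {Major, SID}.
Closure of {Major, SID}: Major → Name applies, adding Name. So (Major, SID)⁺ = {Major, Name, SID}.
This closure contains every attribute of R1, so R1 ∩ R2 → R1. The join is lossless.

Yes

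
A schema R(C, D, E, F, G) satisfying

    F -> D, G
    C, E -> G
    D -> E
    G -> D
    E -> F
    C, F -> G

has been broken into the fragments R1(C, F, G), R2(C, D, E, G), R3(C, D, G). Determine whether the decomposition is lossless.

Yes

Chase test. Columns are C, D, E, F, G; row i has aⱼ where attribute j ∈ Ri, else bᵢⱼ.
Initial tableau (one row per fragment):
  row 1: a1 b12 b13 a4 a5
  row 2: a1 a2 a3 b24 a5
  row 3: a1 a2 b33 b34 a5
Rows 2 and 3 agree on D; apply D→E and equate their E entries.
Rows 1 and 2 agree on G; apply G→D and equate their D entries.
Rows 2 and 3 agree on E; apply E→F and equate their F entries.
Rows 1 and 2 agree on D; apply D→E and equate their E entries.
Rows 1 and 2 agree on E; apply E→F and equate their F entries.
Row 1 is now all distinguished symbols — the join is lossless.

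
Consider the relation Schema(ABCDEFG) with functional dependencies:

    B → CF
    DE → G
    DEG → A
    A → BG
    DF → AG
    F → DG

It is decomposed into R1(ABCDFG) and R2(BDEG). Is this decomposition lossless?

Common attributes: R1 ∩ R2 = {BDG}.
Closure of {BDG}: B → CF applies, adding CF; DF → AG applies, adding A. So (BDG)⁺ = {ABCDFG}.
This closure contains every attribute of R1, so R1 ∩ R2 → R1. The join is lossless.

Yes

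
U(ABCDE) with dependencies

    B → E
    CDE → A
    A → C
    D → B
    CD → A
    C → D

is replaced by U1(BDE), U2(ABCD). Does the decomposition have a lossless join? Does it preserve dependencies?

lossless and dependency-preserving

Lossless test: (BD)⁺ = {BDE}, which contains all of one fragment — lossless.
Dependency preservation: CDE → A is not contained in any single fragment, but the restricted closure of its left-hand side across the fragments still reaches the right-hand side; the remaining FDs each lie inside some fragment. All dependencies are preserved.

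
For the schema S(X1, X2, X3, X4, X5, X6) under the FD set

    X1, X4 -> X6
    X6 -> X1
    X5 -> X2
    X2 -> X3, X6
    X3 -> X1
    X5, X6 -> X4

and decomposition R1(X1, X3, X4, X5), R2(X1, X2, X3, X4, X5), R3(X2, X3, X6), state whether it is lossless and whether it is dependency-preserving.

lossless but not dependency-preserving

Lossless test (chase): Rows 1 and 2 agree on X1, X4; apply X1, X4→X6 and equate their X6 entries. Rows 1 and 2 agree on X5; apply X5→X2 and equate their X2 entries. Rows 1 and 3 agree on X2; apply X2→X3, X6 and equate their X3, X6 entries. Rows 1 and 3 agree on X3; apply X3→X1 and equate their X1 entries. Row 1 is now all distinguished symbols — the join is lossless.
Dependency preservation: the restricted closure of {X1, X4} across the fragments never reaches {X6}, so X1, X4 → X6 cannot be enforced without a join — not preserved.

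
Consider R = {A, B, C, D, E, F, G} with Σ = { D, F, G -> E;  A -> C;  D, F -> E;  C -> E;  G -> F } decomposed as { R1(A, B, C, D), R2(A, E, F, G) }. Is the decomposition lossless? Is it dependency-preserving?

lossy and not dependency-preserving

Lossless test: (A)⁺ = {A, C, E}, which is a superkey of neither fragment — lossy.
Dependency preservation: the restricted closure of {D, F, G} across the fragments never reaches {E}, so D, F, G → E cannot be enforced without a join — not preserved.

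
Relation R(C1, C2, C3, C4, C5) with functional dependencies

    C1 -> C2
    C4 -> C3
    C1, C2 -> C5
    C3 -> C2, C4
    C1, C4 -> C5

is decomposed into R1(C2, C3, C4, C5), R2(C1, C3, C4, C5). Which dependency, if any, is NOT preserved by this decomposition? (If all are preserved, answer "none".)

Check C1 → C2: no single fragment contains all of {C1, C2}, and the restricted closure of {C1} across the fragments never reaches {C2}.
C4 → C3 is preserved.
C1, C2 → C5 is preserved.
C3 → C2, C4 is preserved.
C1, C4 → C5 is preserved.

C1 -> C2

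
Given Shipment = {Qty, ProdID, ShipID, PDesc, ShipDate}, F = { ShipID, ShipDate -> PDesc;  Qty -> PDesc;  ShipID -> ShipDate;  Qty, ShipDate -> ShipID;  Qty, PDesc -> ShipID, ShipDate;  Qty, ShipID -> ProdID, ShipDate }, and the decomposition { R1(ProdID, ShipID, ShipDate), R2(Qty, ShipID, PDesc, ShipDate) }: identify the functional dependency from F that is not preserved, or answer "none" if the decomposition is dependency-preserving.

Qty, ShipID -> ProdID, ShipDate

Check Qty, ShipID → ProdID, ShipDate: no single fragment contains all of {Qty, ProdID, ShipID, ShipDate}, and the restricted closure of {Qty, ShipID} across the fragments never reaches {ProdID, ShipDate}.
ShipID, ShipDate → PDesc is preserved.
Qty → PDesc is preserved.
ShipID → ShipDate is preserved.
Qty, ShipDate → ShipID is preserved.
Qty, PDesc → ShipID, ShipDate is preserved.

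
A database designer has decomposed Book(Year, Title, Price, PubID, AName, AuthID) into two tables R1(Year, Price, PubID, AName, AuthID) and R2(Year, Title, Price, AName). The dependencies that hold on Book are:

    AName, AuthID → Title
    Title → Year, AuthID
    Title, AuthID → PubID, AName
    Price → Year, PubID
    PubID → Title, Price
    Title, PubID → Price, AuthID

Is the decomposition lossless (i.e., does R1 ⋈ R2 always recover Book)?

Yes

Common attributes: R1 ∩ R2 = {Year, Price, AName}.
Closure of {Year, Price, AName}: Price → Year, PubID applies, adding PubID; PubID → Title, Price applies, adding Title; Title, PubID → Price, AuthID applies, adding AuthID. So (Year, Price, AName)⁺ = {Year, Title, Price, PubID, AName, AuthID}.
This closure contains every attribute of R1, so R1 ∩ R2 → R1. The join is lossless.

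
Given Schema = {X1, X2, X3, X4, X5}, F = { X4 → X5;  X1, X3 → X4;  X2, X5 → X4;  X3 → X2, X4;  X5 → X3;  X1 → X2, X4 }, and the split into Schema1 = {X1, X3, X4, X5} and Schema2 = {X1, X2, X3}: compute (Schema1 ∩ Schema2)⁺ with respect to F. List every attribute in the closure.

X1, X2, X3, X4, X5

Schema1 ∩ Schema2 = {X1, X3}.
X1, X3 → X4 applies, adding X4
X3 → X2, X4 applies, adding X2
X4 → X5 applies, adding X5
Closure: {X1, X2, X3, X4, X5}.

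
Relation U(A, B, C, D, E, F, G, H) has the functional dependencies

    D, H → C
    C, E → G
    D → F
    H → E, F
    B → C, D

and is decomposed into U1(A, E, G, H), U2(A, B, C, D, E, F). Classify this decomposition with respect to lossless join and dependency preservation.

lossy and not dependency-preserving

Lossless test: (A, E)⁺ = {A, E}, which is a superkey of neither fragment — lossy.
Dependency preservation: the restricted closure of {D, H} across the fragments never reaches {C}, so D, H → C cannot be enforced without a join — not preserved.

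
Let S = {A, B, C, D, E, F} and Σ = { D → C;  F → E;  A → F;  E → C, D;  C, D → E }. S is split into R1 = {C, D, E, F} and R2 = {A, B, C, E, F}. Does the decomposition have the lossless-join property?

Yes

Common attributes: R1 ∩ R2 = {C, E, F}.
Closure of {C, E, F}: E → C, D applies, adding D. So (C, E, F)⁺ = {C, D, E, F}.
This closure contains every attribute of R1, so R1 ∩ R2 → R1. The join is lossless.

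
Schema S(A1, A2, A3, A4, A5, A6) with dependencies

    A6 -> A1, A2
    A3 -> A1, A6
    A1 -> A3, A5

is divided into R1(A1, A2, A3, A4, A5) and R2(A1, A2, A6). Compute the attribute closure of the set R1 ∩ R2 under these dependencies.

A1, A2, A3, A5, A6

R1 ∩ R2 = {A1, A2}.
A1 → A3, A5 applies, adding A3, A5
A3 → A1, A6 applies, adding A6
Closure: {A1, A2, A3, A5, A6}.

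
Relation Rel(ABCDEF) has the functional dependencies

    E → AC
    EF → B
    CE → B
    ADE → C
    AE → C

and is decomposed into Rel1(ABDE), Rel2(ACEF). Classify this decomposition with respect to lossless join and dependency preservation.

lossy but dependency-preserving

Lossless test: (AE)⁺ = {ABCE}, which is a superkey of neither fragment — lossy.
Dependency preservation: EF → B; CE → B; ADE → C are not contained in any single fragment, but the restricted closure of each left-hand side across the fragments still reaches the right-hand side; the remaining FDs each lie inside some fragment. All dependencies are preserved.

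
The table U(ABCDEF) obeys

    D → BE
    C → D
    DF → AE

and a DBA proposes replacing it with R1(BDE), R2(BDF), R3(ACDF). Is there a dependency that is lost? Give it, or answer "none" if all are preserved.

D → BE lies within R1.
C → D lies within R3.
DF → AE: restricted closure across fragments reaches AE.
Every dependency is enforceable on the fragments, so the decomposition is dependency-preserving.

none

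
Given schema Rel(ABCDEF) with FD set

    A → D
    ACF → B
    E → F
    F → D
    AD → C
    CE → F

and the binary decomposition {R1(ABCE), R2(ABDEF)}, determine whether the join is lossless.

Yes

Common attributes: R1 ∩ R2 = {ABE}.
Closure of {ABE}: A → D applies, adding D; E → F applies, adding F; AD → C applies, adding C. So (ABE)⁺ = {ABCDEF}.
This closure contains every attribute of R1, so R1 ∩ R2 → R1. The join is lossless.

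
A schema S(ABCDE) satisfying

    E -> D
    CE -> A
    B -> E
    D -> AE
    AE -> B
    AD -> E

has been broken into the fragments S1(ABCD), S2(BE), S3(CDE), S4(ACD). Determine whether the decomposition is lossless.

Yes

Chase test. Columns are ABCDE; row i has aⱼ where attribute j ∈ Si, else bᵢⱼ.
Initial tableau (one row per fragment):
  row 1: a1 a2 a3 a4 b15
  row 2: b21 a2 b23 b24 a5
  row 3: b31 b32 a3 a4 a5
  row 4: a1 b42 a3 a4 b45
Rows 2 and 3 agree on E; apply E→D and equate their D entries.
Rows 1 and 2 agree on B; apply B→E and equate their E entries.
Rows 1 and 2 agree on D; apply D→AE and equate their AE entries.
Rows 1 and 3 agree on D; apply D→AE and equate their AE entries.
Rows 1 and 4 agree on D; apply D→AE and equate their AE entries.
Rows 1 and 3 agree on AE; apply AE→B and equate their B entries.
Rows 1 and 4 agree on AE; apply AE→B and equate their B entries.
Row 1 is now all distinguished symbols — the join is lossless.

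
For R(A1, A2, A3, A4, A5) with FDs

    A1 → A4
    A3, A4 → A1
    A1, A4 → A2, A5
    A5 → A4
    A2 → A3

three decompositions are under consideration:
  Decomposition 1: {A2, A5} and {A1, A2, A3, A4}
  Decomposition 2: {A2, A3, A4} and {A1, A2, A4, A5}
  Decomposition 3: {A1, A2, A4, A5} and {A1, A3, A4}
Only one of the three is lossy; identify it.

Decomposition 1: common = {A2}, closure = {A2, A3} → lossy.
Decomposition 2: common = {A2, A4}, closure = {A1, A2, A3, A4, A5} → lossless.
Decomposition 3: common = {A1, A4}, closure = {A1, A2, A3, A4, A5} → lossless.

Decomposition 1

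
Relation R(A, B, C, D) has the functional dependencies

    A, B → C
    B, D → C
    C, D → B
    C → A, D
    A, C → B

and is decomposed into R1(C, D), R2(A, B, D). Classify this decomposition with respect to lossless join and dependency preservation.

Lossless test: (D)⁺ = {D}, which is a superkey of neither fragment — lossy.
Dependency preservation: the restricted closure of {A, B} across the fragments never reaches {C}, so A, B → C cannot be enforced without a join — not preserved.

lossy and not dependency-preserving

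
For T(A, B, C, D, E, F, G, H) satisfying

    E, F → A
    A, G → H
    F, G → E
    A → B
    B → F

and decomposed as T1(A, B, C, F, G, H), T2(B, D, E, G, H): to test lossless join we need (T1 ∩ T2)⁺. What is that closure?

A, B, E, F, G, H

T1 ∩ T2 = {B, G, H}.
B → F applies, adding F
F, G → E applies, adding E
E, F → A applies, adding A
Closure: {A, B, E, F, G, H}.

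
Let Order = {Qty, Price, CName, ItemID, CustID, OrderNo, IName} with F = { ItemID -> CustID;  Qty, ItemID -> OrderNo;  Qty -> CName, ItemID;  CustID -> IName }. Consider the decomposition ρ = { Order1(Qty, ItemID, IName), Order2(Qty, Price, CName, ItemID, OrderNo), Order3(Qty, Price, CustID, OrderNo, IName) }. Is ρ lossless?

Chase test. Columns are Qty, Price, CName, ItemID, CustID, OrderNo, IName; row i has aⱼ where attribute j ∈ Orderi, else bᵢⱼ.
Initial tableau (one row per fragment):
  row 1: a1 b12 b13 a4 b15 b16 a7
  row 2: a1 a2 a3 a4 b25 a6 b27
  row 3: a1 a2 b33 b34 a5 a6 a7
Rows 1 and 2 agree on ItemID; apply ItemID→CustID and equate their CustID entries.
Rows 1 and 2 agree on Qty, ItemID; apply Qty, ItemID→OrderNo and equate their OrderNo entries.
Rows 1 and 2 agree on Qty; apply Qty→CName, ItemID and equate their CName, ItemID entries.
Rows 1 and 3 agree on Qty; apply Qty→CName, ItemID and equate their CName, ItemID entries.
Rows 1 and 2 agree on CustID; apply CustID→IName and equate their IName entries.
Rows 1 and 3 agree on ItemID; apply ItemID→CustID and equate their CustID entries.
Row 2 is now all distinguished symbols — the join is lossless.

Yes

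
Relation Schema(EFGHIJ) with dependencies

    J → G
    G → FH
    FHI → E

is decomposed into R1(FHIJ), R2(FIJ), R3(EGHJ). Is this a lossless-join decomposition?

Chase test. Columns are EFGHIJ; row i has aⱼ where attribute j ∈ Ri, else bᵢⱼ.
Initial tableau (one row per fragment):
  row 1: b11 a2 b13 a4 a5 a6
  row 2: b21 a2 b23 b24 a5 a6
  row 3: a1 b32 a3 a4 b35 a6
Rows 1 and 2 agree on J; apply J→G and equate their G entries.
Rows 1 and 3 agree on J; apply J→G and equate their G entries.
Rows 1 and 2 agree on G; apply G→FH and equate their FH entries.
Rows 1 and 3 agree on G; apply G→FH and equate their FH entries.
Rows 1 and 2 agree on FHI; apply FHI→E and equate their E entries.
No row becomes fully distinguished — the join is lossy.

No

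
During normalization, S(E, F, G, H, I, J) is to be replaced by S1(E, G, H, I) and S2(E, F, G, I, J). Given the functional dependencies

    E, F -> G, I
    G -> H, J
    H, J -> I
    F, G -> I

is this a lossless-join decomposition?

Yes

Common attributes: S1 ∩ S2 = {E, G, I}.
Closure of {E, G, I}: G → H, J applies, adding H, J. So (E, G, I)⁺ = {E, G, H, I, J}.
This closure contains every attribute of S1, so S1 ∩ S2 → S1. The join is lossless.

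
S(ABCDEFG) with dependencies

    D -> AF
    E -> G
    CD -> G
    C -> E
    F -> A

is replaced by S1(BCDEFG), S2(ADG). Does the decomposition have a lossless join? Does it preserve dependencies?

lossless but not dependency-preserving

Lossless test: (DG)⁺ = {ADFG}, which contains all of one fragment — lossless.
Dependency preservation: the restricted closure of {F} across the fragments never reaches {A}, so F → A cannot be enforced without a join — not preserved.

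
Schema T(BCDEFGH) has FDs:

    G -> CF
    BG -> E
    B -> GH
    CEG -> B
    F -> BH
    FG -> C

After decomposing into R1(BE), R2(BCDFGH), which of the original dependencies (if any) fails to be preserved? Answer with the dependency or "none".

none

G → CF lies within R2.
BG → E: restricted closure across fragments reaches E.
B → GH lies within R2.
CEG → B: restricted closure across fragments reaches B.
F → BH lies within R2.
FG → C lies within R2.
Every dependency is enforceable on the fragments, so the decomposition is dependency-preserving.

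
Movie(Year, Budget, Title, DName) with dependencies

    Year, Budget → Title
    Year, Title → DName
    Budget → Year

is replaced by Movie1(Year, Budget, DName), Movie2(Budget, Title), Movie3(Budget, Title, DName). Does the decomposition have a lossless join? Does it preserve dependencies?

lossless but not dependency-preserving

Lossless test (chase): Rows 1 and 2 agree on Budget; apply Budget→Year and equate their Year entries. Rows 1 and 3 agree on Budget; apply Budget→Year and equate their Year entries. Rows 1 and 2 agree on Year, Budget; apply Year, Budget→Title and equate their Title entries. Rows 1 and 2 agree on Year, Title; apply Year, Title→DName and equate their DName entries. Row 1 is now all distinguished symbols — the join is lossless.
Dependency preservation: the restricted closure of {Year, Title} across the fragments never reaches {DName}, so Year, Title → DName cannot be enforced without a join — not preserved.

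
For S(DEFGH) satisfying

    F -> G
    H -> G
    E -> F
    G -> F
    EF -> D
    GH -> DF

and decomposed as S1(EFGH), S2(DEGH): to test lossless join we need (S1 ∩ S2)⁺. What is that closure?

S1 ∩ S2 = {EGH}.
E → F applies, adding F
EF → D applies, adding D
Closure: {DEFGH}.

DEFGH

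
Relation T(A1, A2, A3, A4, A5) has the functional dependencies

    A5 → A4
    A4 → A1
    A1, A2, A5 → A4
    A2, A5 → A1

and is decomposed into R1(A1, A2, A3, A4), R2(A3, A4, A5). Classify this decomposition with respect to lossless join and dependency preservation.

lossy but dependency-preserving

Lossless test: (A3, A4)⁺ = {A1, A3, A4}, which is a superkey of neither fragment — lossy.
Dependency preservation: A1, A2, A5 → A4; A2, A5 → A1 are not contained in any single fragment, but the restricted closure of each left-hand side across the fragments still reaches the right-hand side; the remaining FDs each lie inside some fragment. All dependencies are preserved.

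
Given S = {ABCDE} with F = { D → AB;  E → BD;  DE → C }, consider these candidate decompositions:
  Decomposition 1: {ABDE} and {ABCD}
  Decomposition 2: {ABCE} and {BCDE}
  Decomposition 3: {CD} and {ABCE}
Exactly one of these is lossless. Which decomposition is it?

Decomposition 1: common = {ABD}, closure = {ABD} → lossy.
Decomposition 2: common = {BCE}, closure = {ABCDE} → lossless.
Decomposition 3: common = {C}, closure = {C} → lossy.

Decomposition 2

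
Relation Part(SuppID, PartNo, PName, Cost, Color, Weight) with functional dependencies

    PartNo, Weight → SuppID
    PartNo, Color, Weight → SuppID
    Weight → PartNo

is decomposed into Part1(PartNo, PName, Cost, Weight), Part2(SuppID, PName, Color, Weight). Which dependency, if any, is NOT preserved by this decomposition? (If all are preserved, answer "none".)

none

PartNo, Weight → SuppID: restricted closure across fragments reaches SuppID.
PartNo, Color, Weight → SuppID: restricted closure across fragments reaches SuppID.
Weight → PartNo lies within Part1.
Every dependency is enforceable on the fragments, so the decomposition is dependency-preserving.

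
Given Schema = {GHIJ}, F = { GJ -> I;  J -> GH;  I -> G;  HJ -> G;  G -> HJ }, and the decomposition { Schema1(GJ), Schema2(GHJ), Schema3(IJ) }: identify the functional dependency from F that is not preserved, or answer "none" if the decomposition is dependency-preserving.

none

GJ → I: restricted closure across fragments reaches I.
J → GH lies within Schema2.
I → G: restricted closure across fragments reaches G.
HJ → G lies within Schema2.
G → HJ lies within Schema2.
Every dependency is enforceable on the fragments, so the decomposition is dependency-preserving.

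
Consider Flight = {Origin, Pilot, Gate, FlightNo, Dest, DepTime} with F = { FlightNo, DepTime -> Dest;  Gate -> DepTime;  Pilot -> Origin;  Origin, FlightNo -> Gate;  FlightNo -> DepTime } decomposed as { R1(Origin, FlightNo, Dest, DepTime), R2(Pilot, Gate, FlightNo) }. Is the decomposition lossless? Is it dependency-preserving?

Lossless test: (FlightNo)⁺ = {FlightNo, Dest, DepTime}, which is a superkey of neither fragment — lossy.
Dependency preservation: the restricted closure of {Gate} across the fragments never reaches {DepTime}, so Gate → DepTime cannot be enforced without a join — not preserved.

lossy and not dependency-preserving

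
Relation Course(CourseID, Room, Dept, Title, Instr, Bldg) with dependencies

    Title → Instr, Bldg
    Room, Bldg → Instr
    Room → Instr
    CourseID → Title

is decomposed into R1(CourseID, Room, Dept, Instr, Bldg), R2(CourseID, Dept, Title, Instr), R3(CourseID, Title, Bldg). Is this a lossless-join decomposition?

Yes

Chase test. Columns are CourseID, Room, Dept, Title, Instr, Bldg; row i has aⱼ where attribute j ∈ Ri, else bᵢⱼ.
Initial tableau (one row per fragment):
  row 1: a1 a2 a3 b14 a5 a6
  row 2: a1 b22 a3 a4 a5 b26
  row 3: a1 b32 b33 a4 b35 a6
Rows 2 and 3 agree on Title; apply Title→Instr, Bldg and equate their Instr, Bldg entries.
Rows 1 and 2 agree on CourseID; apply CourseID→Title and equate their Title entries.
Row 1 is now all distinguished symbols — the join is lossless.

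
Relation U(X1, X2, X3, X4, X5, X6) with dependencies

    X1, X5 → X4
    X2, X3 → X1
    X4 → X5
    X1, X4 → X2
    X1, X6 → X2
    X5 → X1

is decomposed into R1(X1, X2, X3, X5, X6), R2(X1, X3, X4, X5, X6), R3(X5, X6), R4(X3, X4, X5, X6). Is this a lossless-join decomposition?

Yes

Chase test. Columns are X1, X2, X3, X4, X5, X6; row i has aⱼ where attribute j ∈ Ri, else bᵢⱼ.
Initial tableau (one row per fragment):
  row 1: a1 a2 a3 b14 a5 a6
  row 2: a1 b22 a3 a4 a5 a6
  row 3: b31 b32 b33 b34 a5 a6
  row 4: b41 b42 a3 a4 a5 a6
Rows 1 and 2 agree on X1, X5; apply X1, X5→X4 and equate their X4 entries.
Rows 1 and 2 agree on X1, X4; apply X1, X4→X2 and equate their X2 entries.
Rows 1 and 3 agree on X5; apply X5→X1 and equate their X1 entries.
Rows 1 and 4 agree on X5; apply X5→X1 and equate their X1 entries.
Rows 1 and 3 agree on X1, X5; apply X1, X5→X4 and equate their X4 entries.
Rows 1 and 3 agree on X1, X4; apply X1, X4→X2 and equate their X2 entries.
Rows 1 and 4 agree on X1, X4; apply X1, X4→X2 and equate their X2 entries.
Row 1 is now all distinguished symbols — the join is lossless.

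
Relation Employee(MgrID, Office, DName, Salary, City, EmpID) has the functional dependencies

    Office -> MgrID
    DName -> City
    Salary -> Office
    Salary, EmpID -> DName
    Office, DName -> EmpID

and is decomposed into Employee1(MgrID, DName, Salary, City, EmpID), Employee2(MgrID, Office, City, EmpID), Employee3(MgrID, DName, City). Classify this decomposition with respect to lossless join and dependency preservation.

lossy and not dependency-preserving

Lossless test (chase): applying each FD to every pair of rows produces no changes in the tableau, so no row becomes fully distinguished — the join is lossy.
Dependency preservation: the restricted closure of {Salary} across the fragments never reaches {Office}, so Salary → Office cannot be enforced without a join — not preserved.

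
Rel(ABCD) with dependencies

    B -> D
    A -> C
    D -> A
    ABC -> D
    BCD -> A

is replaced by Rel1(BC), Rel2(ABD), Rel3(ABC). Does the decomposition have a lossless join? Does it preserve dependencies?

lossless and dependency-preserving

Lossless test (chase): Rows 1 and 2 agree on B; apply B→D and equate their D entries. Rows 1 and 3 agree on B; apply B→D and equate their D entries. Rows 2 and 3 agree on A; apply A→C and equate their C entries. Rows 1 and 2 agree on D; apply D→A and equate their A entries. Row 1 is now all distinguished symbols — the join is lossless.
Dependency preservation: ABC → D; BCD → A are not contained in any single fragment, but the restricted closure of each left-hand side across the fragments still reaches the right-hand side; the remaining FDs each lie inside some fragment. All dependencies are preserved.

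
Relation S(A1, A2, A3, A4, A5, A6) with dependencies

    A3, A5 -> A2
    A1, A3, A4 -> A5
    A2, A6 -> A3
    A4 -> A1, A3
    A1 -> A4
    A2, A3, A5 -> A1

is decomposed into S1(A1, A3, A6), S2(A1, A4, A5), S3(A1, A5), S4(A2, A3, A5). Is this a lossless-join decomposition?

Yes

Chase test. Columns are A1, A2, A3, A4, A5, A6; row i has aⱼ where attribute j ∈ Si, else bᵢⱼ.
Initial tableau (one row per fragment):
  row 1: a1 b12 a3 b14 b15 a6
  row 2: a1 b22 b23 a4 a5 b26
  row 3: a1 b32 b33 b34 a5 b36
  row 4: b41 a2 a3 b44 a5 b46
Rows 1 and 2 agree on A1; apply A1→A4 and equate their A4 entries.
Rows 1 and 3 agree on A1; apply A1→A4 and equate their A4 entries.
Rows 1 and 2 agree on A4; apply A4→A1, A3 and equate their A1, A3 entries.
Rows 1 and 3 agree on A4; apply A4→A1, A3 and equate their A1, A3 entries.
Rows 2 and 3 agree on A3, A5; apply A3, A5→A2 and equate their A2 entries.
Rows 2 and 4 agree on A3, A5; apply A3, A5→A2 and equate their A2 entries.
Rows 1 and 2 agree on A1, A3, A4; apply A1, A3, A4→A5 and equate their A5 entries.
Rows 2 and 4 agree on A2, A3, A5; apply A2, A3, A5→A1 and equate their A1 entries.
Rows 1 and 2 agree on A3, A5; apply A3, A5→A2 and equate their A2 entries.
Rows 1 and 4 agree on A1; apply A1→A4 and equate their A4 entries.
Row 1 is now all distinguished symbols — the join is lossless.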